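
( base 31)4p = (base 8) 225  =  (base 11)126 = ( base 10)149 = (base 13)B6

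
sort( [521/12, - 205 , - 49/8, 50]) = [ - 205, - 49/8,521/12,50]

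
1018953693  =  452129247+566824446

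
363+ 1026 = 1389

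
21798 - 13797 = 8001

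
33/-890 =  - 33/890  =  - 0.04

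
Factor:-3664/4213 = - 2^4*11^( - 1 )*229^1*383^( - 1) 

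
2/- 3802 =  - 1 + 1900/1901 =- 0.00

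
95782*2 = 191564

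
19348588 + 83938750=103287338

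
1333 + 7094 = 8427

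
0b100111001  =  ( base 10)313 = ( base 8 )471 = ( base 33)9g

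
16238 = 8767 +7471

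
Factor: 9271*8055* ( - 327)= - 24419674935 =- 3^3*5^1*73^1 * 109^1*127^1*179^1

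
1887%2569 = 1887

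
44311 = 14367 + 29944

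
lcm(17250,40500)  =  931500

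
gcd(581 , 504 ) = 7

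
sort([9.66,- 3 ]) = [  -  3,9.66 ] 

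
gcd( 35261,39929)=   1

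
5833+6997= 12830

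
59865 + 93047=152912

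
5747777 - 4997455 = 750322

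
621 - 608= 13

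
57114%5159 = 365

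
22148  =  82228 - 60080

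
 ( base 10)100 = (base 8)144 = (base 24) 44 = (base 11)91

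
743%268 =207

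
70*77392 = 5417440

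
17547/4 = 4386 +3/4 =4386.75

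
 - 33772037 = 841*( - 40157)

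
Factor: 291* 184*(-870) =-46583280 = - 2^4  *3^2*5^1 * 23^1*29^1*97^1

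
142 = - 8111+8253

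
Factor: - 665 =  - 5^1*7^1*19^1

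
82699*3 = 248097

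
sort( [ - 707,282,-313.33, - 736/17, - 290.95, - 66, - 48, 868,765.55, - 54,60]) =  [ - 707,-313.33, - 290.95, - 66, - 54, - 48 , - 736/17,  60,282 , 765.55 , 868] 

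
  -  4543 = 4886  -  9429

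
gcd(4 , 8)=4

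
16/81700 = 4/20425= 0.00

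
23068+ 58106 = 81174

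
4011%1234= 309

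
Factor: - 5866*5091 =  - 29863806   =  - 2^1*3^1*7^1*419^1 *1697^1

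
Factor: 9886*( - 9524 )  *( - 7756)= 2^5 * 7^1*277^1*2381^1*4943^1 = 730260471584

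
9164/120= 76 + 11/30 = 76.37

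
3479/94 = 37+1/94 = 37.01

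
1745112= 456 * 3827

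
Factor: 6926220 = 2^2*3^2*5^1*7^1*23^1*239^1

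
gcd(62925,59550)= 75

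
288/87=3 + 9/29 = 3.31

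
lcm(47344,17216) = 189376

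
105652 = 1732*61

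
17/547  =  17/547 = 0.03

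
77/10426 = 77/10426  =  0.01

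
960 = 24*40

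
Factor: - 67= - 67^1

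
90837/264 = 30279/88 =344.08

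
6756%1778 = 1422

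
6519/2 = 6519/2 = 3259.50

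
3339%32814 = 3339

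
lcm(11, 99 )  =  99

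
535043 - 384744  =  150299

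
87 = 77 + 10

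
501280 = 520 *964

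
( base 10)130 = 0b10000010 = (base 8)202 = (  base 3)11211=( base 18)74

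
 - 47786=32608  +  -80394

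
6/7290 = 1/1215 = 0.00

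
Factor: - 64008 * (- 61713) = 2^3*3^4*7^1*127^1*6857^1 = 3950125704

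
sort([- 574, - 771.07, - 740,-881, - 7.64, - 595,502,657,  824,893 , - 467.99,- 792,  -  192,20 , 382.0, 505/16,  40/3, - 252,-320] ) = [  -  881, - 792,  -  771.07, - 740, - 595, - 574,- 467.99,  -  320 , - 252,-192, - 7.64,40/3, 20,505/16, 382.0, 502,657,824,893]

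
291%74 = 69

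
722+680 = 1402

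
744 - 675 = 69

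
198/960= 33/160 = 0.21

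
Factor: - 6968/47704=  - 13^1*89^( - 1)  =  -13/89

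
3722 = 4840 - 1118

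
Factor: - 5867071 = - 7^1*838153^1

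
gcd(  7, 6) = 1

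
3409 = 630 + 2779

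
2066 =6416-4350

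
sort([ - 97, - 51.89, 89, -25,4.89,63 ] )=[ - 97, - 51.89, -25, 4.89,63, 89]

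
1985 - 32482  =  -30497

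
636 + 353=989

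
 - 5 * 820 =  - 4100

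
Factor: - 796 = -2^2*199^1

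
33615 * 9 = 302535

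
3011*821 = 2472031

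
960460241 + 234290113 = 1194750354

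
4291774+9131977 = 13423751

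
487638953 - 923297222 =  - 435658269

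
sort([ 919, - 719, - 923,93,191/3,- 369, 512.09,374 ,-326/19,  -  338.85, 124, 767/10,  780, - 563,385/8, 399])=[  -  923,  -  719, -563,  -  369, - 338.85,-326/19, 385/8, 191/3, 767/10,93,124,374, 399, 512.09, 780, 919]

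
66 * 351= 23166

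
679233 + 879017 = 1558250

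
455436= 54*8434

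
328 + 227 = 555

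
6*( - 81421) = -488526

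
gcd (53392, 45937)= 71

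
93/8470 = 93/8470  =  0.01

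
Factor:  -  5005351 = - 13^1* 385027^1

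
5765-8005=-2240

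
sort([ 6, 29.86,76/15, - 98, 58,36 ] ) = [ - 98,76/15,6,29.86,36,  58 ] 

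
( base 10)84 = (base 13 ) 66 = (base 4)1110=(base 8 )124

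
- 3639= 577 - 4216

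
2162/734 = 1081/367 =2.95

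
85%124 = 85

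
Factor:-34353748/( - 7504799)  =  2^2*11^1*13^1*19^1*29^1 *109^1 * 7504799^ ( - 1 ) 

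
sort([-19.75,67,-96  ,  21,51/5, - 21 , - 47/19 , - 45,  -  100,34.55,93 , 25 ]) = [  -  100, - 96 , - 45, - 21, - 19.75, - 47/19, 51/5,21 , 25,34.55,67, 93 ]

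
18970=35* 542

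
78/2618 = 39/1309 = 0.03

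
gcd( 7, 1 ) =1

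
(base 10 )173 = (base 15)B8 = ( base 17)a3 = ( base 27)6B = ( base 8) 255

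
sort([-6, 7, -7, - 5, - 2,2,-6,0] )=[  -  7, - 6,-6,-5, - 2,0,  2, 7 ]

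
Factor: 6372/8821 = 2^2*3^3 * 59^1*8821^ (-1)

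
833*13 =10829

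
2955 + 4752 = 7707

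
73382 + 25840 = 99222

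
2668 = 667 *4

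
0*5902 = 0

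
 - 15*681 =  - 10215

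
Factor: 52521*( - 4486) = - 2^1*3^1*7^1*41^1*61^1 * 2243^1 = -  235609206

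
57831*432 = 24982992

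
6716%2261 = 2194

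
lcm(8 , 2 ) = 8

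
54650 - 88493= - 33843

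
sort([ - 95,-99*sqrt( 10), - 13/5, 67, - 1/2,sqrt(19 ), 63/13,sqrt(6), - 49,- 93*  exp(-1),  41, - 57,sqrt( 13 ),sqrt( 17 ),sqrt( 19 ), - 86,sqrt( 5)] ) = [ - 99 * sqrt( 10 ),-95, - 86, - 57, - 49,- 93*exp( - 1 ),-13/5, - 1/2,sqrt( 5 ), sqrt( 6 ), sqrt(13),sqrt( 17 ),sqrt( 19), sqrt( 19), 63/13,41,67] 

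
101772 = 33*3084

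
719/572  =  1 + 147/572 = 1.26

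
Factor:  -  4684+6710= 2026 = 2^1*1013^1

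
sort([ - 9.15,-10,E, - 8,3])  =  [ - 10, - 9.15 ,-8,E,3 ] 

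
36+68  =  104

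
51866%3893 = 1257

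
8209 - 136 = 8073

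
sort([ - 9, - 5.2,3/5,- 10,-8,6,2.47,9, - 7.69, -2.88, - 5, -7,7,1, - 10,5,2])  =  [ - 10, - 10,- 9, - 8 , - 7.69, - 7, - 5.2,  -  5,-2.88, 3/5, 1, 2,2.47, 5, 6,  7, 9]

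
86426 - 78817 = 7609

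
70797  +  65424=136221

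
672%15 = 12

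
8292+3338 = 11630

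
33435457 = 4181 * 7997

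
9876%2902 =1170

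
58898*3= 176694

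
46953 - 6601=40352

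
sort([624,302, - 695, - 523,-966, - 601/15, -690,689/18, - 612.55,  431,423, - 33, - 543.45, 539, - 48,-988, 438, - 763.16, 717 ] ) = [ - 988,  -  966,- 763.16,-695, - 690 , - 612.55, -543.45, - 523, - 48, - 601/15, - 33,689/18,302,423,431,438,539, 624 , 717]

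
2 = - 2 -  - 4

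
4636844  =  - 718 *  ( - 6458 ) 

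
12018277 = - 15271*( - 787 )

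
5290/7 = 755+5/7  =  755.71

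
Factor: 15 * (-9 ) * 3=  - 405=- 3^4*5^1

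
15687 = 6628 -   -  9059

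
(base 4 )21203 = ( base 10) 611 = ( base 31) jm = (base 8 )1143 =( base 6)2455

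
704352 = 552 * 1276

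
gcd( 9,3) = 3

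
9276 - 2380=6896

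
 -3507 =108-3615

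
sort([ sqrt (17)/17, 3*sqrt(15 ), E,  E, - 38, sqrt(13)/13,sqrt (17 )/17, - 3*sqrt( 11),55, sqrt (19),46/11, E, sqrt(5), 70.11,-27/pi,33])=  [ - 38, - 3 * sqrt(11 ) , - 27/pi, sqrt( 17)/17,sqrt(17 )/17, sqrt(13 ) /13,sqrt ( 5 ),E,E, E, 46/11,sqrt(  19 ) , 3 * sqrt( 15 ), 33, 55, 70.11]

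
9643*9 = 86787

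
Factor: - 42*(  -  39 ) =1638= 2^1*3^2*7^1*13^1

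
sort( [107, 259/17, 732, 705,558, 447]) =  [ 259/17,107, 447 , 558, 705,732] 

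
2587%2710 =2587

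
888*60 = 53280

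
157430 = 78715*2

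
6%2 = 0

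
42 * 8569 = 359898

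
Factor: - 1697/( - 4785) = 3^( - 1)*5^(  -  1)*11^( - 1 )*29^(-1)*1697^1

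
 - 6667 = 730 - 7397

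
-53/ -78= 53/78 = 0.68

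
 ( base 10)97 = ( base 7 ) 166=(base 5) 342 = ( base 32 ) 31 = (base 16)61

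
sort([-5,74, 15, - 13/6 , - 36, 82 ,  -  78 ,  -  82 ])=[-82,-78,-36 ,  -  5, - 13/6,15 , 74,82]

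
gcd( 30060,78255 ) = 45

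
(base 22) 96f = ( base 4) 1012113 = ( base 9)6153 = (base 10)4503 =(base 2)1000110010111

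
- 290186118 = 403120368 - 693306486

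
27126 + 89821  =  116947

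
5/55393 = 5/55393 = 0.00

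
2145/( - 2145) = - 1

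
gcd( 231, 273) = 21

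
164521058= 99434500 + 65086558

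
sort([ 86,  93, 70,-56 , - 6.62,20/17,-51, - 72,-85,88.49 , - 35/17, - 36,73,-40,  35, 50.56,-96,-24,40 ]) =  [ - 96 ,-85, - 72, - 56, - 51,  -  40,  -  36, -24, - 6.62,-35/17,20/17, 35,40, 50.56,70, 73, 86,88.49, 93 ] 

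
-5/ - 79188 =5/79188 =0.00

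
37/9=37/9 = 4.11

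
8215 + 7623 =15838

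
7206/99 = 2402/33 = 72.79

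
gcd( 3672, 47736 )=3672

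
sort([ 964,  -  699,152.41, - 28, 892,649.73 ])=[ - 699, - 28 , 152.41,649.73,892,964 ]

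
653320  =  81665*8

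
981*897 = 879957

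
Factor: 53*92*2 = 2^3*23^1*53^1= 9752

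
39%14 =11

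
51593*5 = 257965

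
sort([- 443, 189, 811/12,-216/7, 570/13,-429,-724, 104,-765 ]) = [ - 765,- 724,-443,-429,-216/7, 570/13, 811/12,  104, 189]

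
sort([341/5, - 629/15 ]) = [- 629/15, 341/5 ]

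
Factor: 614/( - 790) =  - 307/395 = - 5^ ( - 1) * 79^(-1) *307^1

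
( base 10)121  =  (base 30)41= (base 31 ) 3S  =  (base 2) 1111001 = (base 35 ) 3g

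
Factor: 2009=7^2 * 41^1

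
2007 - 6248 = -4241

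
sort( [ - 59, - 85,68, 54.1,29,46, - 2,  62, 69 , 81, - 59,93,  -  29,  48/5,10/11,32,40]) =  [ - 85, - 59, - 59 , - 29, - 2, 10/11,48/5,29,32,40,46, 54.1,62, 68 , 69,81,93 ]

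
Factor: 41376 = 2^5*3^1*431^1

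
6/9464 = 3/4732 = 0.00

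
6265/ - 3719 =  - 2 + 1173/3719 = - 1.68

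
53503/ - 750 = -53503/750 = -71.34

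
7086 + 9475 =16561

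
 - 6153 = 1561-7714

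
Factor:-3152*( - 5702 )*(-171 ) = -2^5*3^2*19^1*197^1*2851^1=- 3073332384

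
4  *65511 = 262044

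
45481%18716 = 8049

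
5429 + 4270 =9699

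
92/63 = 92/63   =  1.46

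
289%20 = 9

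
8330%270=230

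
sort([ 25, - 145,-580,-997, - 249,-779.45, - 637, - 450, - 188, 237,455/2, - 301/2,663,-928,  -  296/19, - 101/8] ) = [-997,-928, - 779.45, - 637,-580 ,- 450, - 249,-188, - 301/2,-145,-296/19, - 101/8,25, 455/2,237,663]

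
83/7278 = 83/7278= 0.01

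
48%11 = 4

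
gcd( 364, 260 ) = 52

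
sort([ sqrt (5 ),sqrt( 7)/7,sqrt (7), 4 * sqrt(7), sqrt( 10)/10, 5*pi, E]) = [sqrt(10 ) /10,  sqrt(7 )/7 , sqrt (5 ), sqrt( 7), E,4 * sqrt(7) , 5*pi] 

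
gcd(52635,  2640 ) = 165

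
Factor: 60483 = 3^1*20161^1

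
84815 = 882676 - 797861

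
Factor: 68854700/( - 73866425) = -2^2*29^1*61^( - 1 )*23743^1*48437^( - 1) = - 2754188/2954657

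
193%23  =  9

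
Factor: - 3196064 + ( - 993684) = - 4189748 = - 2^2*43^1*24359^1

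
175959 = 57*3087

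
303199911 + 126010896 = 429210807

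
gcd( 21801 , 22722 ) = 3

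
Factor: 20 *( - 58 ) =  - 2^3*5^1*29^1  =  - 1160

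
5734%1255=714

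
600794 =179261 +421533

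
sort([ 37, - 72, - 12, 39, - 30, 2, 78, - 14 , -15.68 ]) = [ - 72, - 30, - 15.68, - 14, -12,2,  37, 39,78] 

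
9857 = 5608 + 4249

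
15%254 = 15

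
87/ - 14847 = -29/4949 =-0.01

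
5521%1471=1108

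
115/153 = 115/153=0.75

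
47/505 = 47/505 = 0.09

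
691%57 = 7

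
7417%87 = 22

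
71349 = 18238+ 53111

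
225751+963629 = 1189380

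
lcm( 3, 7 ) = 21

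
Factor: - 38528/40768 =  - 86/91 = - 2^1 * 7^( - 1)*13^( - 1)*43^1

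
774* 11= 8514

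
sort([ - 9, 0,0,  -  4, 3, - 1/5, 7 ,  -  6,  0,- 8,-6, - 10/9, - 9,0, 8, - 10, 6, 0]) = [ - 10, - 9, - 9, - 8, - 6, - 6, - 4, - 10/9,-1/5, 0,  0, 0,0 , 0, 3, 6,7, 8] 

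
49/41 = 49/41 = 1.20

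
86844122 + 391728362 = 478572484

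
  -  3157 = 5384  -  8541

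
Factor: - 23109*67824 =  - 2^4*3^4*157^1 * 7703^1 = -1567344816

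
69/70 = 69/70  =  0.99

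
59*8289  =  489051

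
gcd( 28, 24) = 4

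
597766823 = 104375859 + 493390964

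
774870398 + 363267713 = 1138138111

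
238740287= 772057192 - 533316905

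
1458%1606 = 1458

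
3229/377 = 3229/377 = 8.56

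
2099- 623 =1476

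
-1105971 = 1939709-3045680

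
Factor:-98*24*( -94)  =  221088 = 2^5*3^1*7^2 * 47^1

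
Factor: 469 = 7^1*67^1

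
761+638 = 1399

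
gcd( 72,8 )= 8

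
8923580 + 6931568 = 15855148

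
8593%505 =8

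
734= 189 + 545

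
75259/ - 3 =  - 75259/3 = -25086.33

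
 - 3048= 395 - 3443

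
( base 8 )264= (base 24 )7c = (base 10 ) 180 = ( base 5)1210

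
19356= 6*3226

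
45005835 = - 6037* ( - 7455 ) 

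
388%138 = 112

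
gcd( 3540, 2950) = 590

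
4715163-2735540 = 1979623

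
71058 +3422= 74480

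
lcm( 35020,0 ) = 0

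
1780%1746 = 34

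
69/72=23/24 = 0.96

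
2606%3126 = 2606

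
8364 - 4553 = 3811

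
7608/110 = 69 + 9/55 = 69.16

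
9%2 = 1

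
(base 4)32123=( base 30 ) 10n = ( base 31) to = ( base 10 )923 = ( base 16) 39b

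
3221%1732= 1489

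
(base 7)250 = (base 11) 111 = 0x85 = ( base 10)133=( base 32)45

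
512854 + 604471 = 1117325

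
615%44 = 43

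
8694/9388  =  4347/4694 = 0.93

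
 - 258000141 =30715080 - 288715221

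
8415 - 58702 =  - 50287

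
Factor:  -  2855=-5^1*571^1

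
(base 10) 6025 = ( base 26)8NJ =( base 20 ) F15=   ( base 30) 6KP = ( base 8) 13611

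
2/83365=2/83365  =  0.00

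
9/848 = 9/848 = 0.01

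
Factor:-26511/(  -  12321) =8837/4107 = 3^ ( - 1)*37^ ( - 2 )*8837^1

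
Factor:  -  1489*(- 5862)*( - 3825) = -2^1*3^3*5^2 * 17^1*977^1*1489^1 = - 33386581350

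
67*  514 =34438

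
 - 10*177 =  - 1770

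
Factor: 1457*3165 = 3^1*5^1*31^1*47^1*211^1 = 4611405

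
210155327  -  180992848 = 29162479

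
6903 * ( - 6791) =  - 46878273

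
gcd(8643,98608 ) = 1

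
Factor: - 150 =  -2^1*3^1*5^2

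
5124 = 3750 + 1374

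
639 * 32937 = 21046743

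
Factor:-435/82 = -2^( - 1 ) * 3^1*5^1*29^1*41^( - 1 )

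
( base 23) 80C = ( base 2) 1000010010100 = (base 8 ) 10224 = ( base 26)676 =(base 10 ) 4244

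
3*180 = 540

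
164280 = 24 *6845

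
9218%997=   245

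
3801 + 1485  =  5286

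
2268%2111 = 157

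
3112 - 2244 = 868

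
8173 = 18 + 8155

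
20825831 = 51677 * 403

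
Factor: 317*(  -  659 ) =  - 317^1 *659^1 = - 208903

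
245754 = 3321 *74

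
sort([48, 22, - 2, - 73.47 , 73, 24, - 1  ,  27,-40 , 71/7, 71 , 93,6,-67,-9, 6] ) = [ - 73.47 , - 67, - 40,-9, - 2, - 1, 6,6,71/7, 22,24,27,48,71, 73,  93]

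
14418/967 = 14418/967 = 14.91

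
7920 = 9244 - 1324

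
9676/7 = 1382+2/7 = 1382.29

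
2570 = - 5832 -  - 8402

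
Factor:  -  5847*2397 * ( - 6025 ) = 84441935475 = 3^2*5^2*17^1*47^1*241^1*1949^1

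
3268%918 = 514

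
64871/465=139 + 236/465  =  139.51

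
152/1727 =152/1727  =  0.09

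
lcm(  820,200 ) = 8200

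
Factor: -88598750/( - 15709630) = 8859875/1570963 = 5^3*70879^1*1570963^(-1 ) 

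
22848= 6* 3808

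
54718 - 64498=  - 9780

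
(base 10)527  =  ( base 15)252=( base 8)1017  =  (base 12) 37b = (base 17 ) 1E0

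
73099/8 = 73099/8=9137.38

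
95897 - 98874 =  - 2977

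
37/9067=37/9067 = 0.00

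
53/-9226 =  - 1+9173/9226 = - 0.01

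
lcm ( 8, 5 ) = 40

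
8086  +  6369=14455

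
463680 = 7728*60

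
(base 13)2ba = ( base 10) 491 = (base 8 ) 753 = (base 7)1301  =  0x1EB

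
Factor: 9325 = 5^2*373^1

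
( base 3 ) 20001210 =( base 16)1146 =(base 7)15615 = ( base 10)4422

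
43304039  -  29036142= 14267897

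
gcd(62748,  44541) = 63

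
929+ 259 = 1188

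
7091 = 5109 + 1982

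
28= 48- 20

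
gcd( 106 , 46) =2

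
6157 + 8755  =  14912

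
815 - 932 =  - 117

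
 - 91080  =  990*( - 92 ) 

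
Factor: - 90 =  - 2^1*3^2 * 5^1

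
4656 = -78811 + 83467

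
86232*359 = 30957288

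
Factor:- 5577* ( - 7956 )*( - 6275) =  - 278425590300 = - 2^2*3^3*5^2*11^1 * 13^3*17^1*251^1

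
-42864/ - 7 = 42864/7 = 6123.43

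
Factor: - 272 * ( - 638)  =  173536 = 2^5*11^1*17^1 * 29^1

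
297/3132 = 11/116 = 0.09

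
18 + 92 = 110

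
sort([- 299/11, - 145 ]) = [ - 145, - 299/11]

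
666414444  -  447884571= 218529873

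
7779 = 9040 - 1261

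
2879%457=137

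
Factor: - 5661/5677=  - 3^2*7^(-1 )*17^1*37^1*811^( - 1 )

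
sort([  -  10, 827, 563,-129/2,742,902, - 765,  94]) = [-765, - 129/2, - 10,94,563, 742, 827,902 ]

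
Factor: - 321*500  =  -160500 = -2^2*3^1*5^3 * 107^1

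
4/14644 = 1/3661 = 0.00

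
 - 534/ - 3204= 1/6 = 0.17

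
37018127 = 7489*4943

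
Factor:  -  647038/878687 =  - 2^1 * 7^1*53^( - 1)*59^( - 1 ) * 113^1*281^( - 1)*409^1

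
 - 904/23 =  - 40 + 16/23 = - 39.30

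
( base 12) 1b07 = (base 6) 23211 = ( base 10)3319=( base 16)CF7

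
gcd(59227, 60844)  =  7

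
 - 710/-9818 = 355/4909 =0.07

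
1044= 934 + 110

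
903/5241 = 301/1747 = 0.17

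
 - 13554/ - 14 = 968+1/7 = 968.14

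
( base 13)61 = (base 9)87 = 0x4f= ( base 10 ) 79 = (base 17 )4b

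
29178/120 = 4863/20 = 243.15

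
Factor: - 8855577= - 3^2*19^1*51787^1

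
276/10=138/5=27.60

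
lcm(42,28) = 84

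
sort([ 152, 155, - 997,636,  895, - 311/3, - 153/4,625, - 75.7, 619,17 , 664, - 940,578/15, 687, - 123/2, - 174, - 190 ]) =[ - 997,  -  940, - 190, - 174, - 311/3 ,-75.7, -123/2, - 153/4, 17, 578/15,152, 155, 619, 625, 636, 664,687, 895 ] 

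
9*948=8532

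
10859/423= 25 + 284/423 = 25.67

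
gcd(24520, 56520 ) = 40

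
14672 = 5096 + 9576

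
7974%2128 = 1590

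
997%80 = 37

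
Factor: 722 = 2^1 *19^2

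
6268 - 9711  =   - 3443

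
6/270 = 1/45 = 0.02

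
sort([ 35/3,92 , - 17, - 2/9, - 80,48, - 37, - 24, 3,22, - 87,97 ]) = [ - 87, - 80, - 37, - 24, - 17,-2/9, 3,35/3,22, 48, 92,  97 ]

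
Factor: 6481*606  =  2^1*3^1 *101^1* 6481^1 = 3927486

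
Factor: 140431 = 317^1*443^1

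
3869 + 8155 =12024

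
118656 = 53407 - -65249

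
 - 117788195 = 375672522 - 493460717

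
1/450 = 1/450=0.00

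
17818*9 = 160362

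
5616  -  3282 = 2334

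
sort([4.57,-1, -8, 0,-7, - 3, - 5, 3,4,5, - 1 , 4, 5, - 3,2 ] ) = [ - 8,-7, - 5, - 3, - 3, - 1, - 1,0,2, 3,4,4, 4.57,5, 5 ]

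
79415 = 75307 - -4108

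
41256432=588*70164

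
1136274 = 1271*894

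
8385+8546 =16931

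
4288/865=4+828/865 = 4.96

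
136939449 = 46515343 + 90424106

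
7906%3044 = 1818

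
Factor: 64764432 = 2^4 *3^2*61^1*73^1 *101^1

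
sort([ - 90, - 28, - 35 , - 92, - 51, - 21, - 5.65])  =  [ - 92, - 90, - 51, - 35, - 28, - 21,-5.65]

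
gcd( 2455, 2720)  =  5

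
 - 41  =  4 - 45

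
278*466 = 129548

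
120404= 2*60202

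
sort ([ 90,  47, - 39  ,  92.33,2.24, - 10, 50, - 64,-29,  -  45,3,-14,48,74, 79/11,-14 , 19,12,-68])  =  [-68, -64, - 45,  -  39, - 29,-14, - 14,-10, 2.24,3,79/11, 12,19, 47,48,50, 74,90 , 92.33] 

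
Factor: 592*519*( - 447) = -2^4*3^2 * 37^1 * 149^1*173^1 = - 137339856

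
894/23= 894/23= 38.87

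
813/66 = 12 + 7/22=   12.32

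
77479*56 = 4338824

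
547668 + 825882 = 1373550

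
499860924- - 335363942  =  835224866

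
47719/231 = 6817/33 =206.58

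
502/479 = 502/479 =1.05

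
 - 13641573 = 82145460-95787033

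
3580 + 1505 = 5085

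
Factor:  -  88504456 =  - 2^3 * 11063057^1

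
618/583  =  1+35/583 = 1.06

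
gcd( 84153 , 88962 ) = 3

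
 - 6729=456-7185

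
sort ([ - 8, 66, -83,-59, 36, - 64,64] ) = [ - 83, - 64 , - 59,-8, 36,64, 66]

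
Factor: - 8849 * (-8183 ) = 72411367 = 7^2*167^1*8849^1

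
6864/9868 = 1716/2467 = 0.70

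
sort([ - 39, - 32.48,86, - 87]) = [ - 87,  -  39,  -  32.48,86]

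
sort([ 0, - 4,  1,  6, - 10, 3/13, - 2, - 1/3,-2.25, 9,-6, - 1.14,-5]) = [-10, - 6,  -  5, - 4, - 2.25, - 2, -1.14, - 1/3, 0, 3/13, 1, 6,9 ] 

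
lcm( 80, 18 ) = 720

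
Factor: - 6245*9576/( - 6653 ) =2^3*3^2*5^1  *  7^1*19^1*1249^1*6653^ (-1 ) = 59802120/6653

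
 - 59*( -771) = 45489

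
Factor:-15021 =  - 3^2*1669^1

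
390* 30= 11700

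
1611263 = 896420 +714843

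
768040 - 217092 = 550948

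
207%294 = 207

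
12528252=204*61413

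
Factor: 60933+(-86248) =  - 5^1 * 61^1*83^1= - 25315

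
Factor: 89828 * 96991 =2^2*17^1*23^1*1321^1  *  4217^1 = 8712507548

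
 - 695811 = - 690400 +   -  5411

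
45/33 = 1+4/11 = 1.36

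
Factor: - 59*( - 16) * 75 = 70800 = 2^4*3^1*5^2 *59^1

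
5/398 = 5/398 = 0.01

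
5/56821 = 5/56821 =0.00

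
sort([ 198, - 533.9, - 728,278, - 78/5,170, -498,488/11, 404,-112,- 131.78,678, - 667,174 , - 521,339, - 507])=[ - 728,-667,-533.9 ,-521, - 507, - 498, - 131.78 , - 112, - 78/5,488/11, 170,174,198,278, 339,404,  678 ]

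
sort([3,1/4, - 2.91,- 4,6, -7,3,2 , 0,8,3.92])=[ - 7,  -  4 , - 2.91,0,1/4, 2, 3, 3, 3.92,6,8]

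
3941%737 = 256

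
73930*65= 4805450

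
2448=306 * 8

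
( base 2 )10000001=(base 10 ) 129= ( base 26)4p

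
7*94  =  658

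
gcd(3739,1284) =1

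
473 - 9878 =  - 9405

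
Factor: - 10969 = -7^1* 1567^1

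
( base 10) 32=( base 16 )20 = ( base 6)52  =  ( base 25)17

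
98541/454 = 98541/454 =217.05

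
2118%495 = 138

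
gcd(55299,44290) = 1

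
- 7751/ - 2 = 7751/2  =  3875.50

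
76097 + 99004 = 175101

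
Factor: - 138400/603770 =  - 2^4*5^1*349^( - 1 ) = - 80/349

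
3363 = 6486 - 3123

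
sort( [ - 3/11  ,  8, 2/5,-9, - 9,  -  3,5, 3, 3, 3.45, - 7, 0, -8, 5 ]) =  [ - 9 , - 9, - 8, - 7, - 3, - 3/11,0, 2/5, 3,3, 3.45,5,  5, 8] 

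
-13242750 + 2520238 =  - 10722512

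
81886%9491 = 5958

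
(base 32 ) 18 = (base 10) 40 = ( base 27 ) 1d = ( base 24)1G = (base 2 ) 101000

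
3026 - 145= 2881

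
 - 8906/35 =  - 255 + 19/35 =- 254.46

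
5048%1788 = 1472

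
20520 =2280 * 9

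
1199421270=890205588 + 309215682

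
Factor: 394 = 2^1*197^1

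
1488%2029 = 1488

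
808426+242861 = 1051287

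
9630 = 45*214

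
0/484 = 0 = 0.00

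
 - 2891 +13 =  - 2878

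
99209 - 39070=60139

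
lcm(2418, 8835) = 229710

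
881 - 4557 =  - 3676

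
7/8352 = 7/8352= 0.00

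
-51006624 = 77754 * (-656)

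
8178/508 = 16 + 25/254 = 16.10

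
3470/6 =1735/3 = 578.33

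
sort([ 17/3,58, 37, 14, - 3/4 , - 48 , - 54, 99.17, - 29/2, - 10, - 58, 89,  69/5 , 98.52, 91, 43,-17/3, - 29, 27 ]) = [ - 58, - 54 , - 48, -29, - 29/2, - 10, - 17/3, - 3/4,17/3, 69/5, 14,27, 37,43, 58, 89,91, 98.52, 99.17 ] 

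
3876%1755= 366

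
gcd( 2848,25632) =2848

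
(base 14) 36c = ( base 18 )220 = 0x2AC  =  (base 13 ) 408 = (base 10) 684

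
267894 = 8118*33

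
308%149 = 10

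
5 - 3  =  2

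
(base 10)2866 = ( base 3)10221011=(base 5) 42431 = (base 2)101100110010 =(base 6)21134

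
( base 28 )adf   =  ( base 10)8219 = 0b10000000011011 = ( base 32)80R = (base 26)C43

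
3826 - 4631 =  - 805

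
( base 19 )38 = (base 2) 1000001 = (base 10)65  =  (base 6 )145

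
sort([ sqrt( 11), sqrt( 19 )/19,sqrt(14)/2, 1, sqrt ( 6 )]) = [ sqrt(19 )/19,1, sqrt( 14)/2,  sqrt( 6 ),sqrt( 11)]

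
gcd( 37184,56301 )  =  7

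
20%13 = 7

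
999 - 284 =715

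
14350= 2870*5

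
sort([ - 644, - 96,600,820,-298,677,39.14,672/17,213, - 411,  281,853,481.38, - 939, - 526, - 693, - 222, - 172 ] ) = [ - 939,-693, - 644, - 526, - 411,-298, - 222 , - 172,-96,39.14, 672/17, 213,281,481.38 , 600 , 677,820,853 ] 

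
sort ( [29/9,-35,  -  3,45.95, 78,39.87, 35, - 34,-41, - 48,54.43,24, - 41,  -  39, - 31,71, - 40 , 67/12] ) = [-48 ,-41, - 41,-40,-39,  -  35 , - 34, - 31, - 3 , 29/9, 67/12,24 , 35, 39.87,45.95, 54.43, 71, 78] 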